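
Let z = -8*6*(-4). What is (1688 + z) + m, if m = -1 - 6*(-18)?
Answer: 1987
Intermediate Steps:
m = 107 (m = -1 + 108 = 107)
z = 192 (z = -48*(-4) = 192)
(1688 + z) + m = (1688 + 192) + 107 = 1880 + 107 = 1987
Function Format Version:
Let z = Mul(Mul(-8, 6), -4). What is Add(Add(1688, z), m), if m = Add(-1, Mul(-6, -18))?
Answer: 1987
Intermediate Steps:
m = 107 (m = Add(-1, 108) = 107)
z = 192 (z = Mul(-48, -4) = 192)
Add(Add(1688, z), m) = Add(Add(1688, 192), 107) = Add(1880, 107) = 1987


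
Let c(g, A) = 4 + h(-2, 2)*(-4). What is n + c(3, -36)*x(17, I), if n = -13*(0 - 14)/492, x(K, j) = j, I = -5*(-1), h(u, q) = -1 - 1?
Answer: 14851/246 ≈ 60.370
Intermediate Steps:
h(u, q) = -2
c(g, A) = 12 (c(g, A) = 4 - 2*(-4) = 4 + 8 = 12)
I = 5
n = 91/246 (n = -13*(-14)*(1/492) = 182*(1/492) = 91/246 ≈ 0.36992)
n + c(3, -36)*x(17, I) = 91/246 + 12*5 = 91/246 + 60 = 14851/246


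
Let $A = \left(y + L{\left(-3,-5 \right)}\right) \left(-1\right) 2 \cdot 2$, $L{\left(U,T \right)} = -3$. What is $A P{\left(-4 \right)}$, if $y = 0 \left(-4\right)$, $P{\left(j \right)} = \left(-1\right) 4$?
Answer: $-48$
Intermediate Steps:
$P{\left(j \right)} = -4$
$y = 0$
$A = 12$ ($A = \left(0 - 3\right) \left(-1\right) 2 \cdot 2 = - 3 \left(\left(-2\right) 2\right) = \left(-3\right) \left(-4\right) = 12$)
$A P{\left(-4 \right)} = 12 \left(-4\right) = -48$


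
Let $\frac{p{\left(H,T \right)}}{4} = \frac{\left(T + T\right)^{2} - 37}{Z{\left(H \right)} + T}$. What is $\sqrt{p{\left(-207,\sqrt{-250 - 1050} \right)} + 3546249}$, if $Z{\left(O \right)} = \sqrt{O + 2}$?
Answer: $\frac{\sqrt{20948 i + 3546249 \sqrt{205} + 35462490 \sqrt{13}}}{\sqrt{\sqrt{205} + 10 \sqrt{13}}} \approx 1883.1 + 0.11041 i$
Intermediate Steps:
$Z{\left(O \right)} = \sqrt{2 + O}$
$p{\left(H,T \right)} = \frac{4 \left(-37 + 4 T^{2}\right)}{T + \sqrt{2 + H}}$ ($p{\left(H,T \right)} = 4 \frac{\left(T + T\right)^{2} - 37}{\sqrt{2 + H} + T} = 4 \frac{\left(2 T\right)^{2} - 37}{T + \sqrt{2 + H}} = 4 \frac{4 T^{2} - 37}{T + \sqrt{2 + H}} = 4 \frac{-37 + 4 T^{2}}{T + \sqrt{2 + H}} = \frac{4 \left(-37 + 4 T^{2}\right)}{T + \sqrt{2 + H}}$)
$\sqrt{p{\left(-207,\sqrt{-250 - 1050} \right)} + 3546249} = \sqrt{\frac{4 \left(-37 + 4 \left(\sqrt{-250 - 1050}\right)^{2}\right)}{\sqrt{-250 - 1050} + \sqrt{2 - 207}} + 3546249} = \sqrt{\frac{4 \left(-37 + 4 \left(\sqrt{-1300}\right)^{2}\right)}{\sqrt{-1300} + \sqrt{-205}} + 3546249} = \sqrt{\frac{4 \left(-37 + 4 \left(10 i \sqrt{13}\right)^{2}\right)}{10 i \sqrt{13} + i \sqrt{205}} + 3546249} = \sqrt{\frac{4 \left(-37 + 4 \left(-1300\right)\right)}{i \sqrt{205} + 10 i \sqrt{13}} + 3546249} = \sqrt{\frac{4 \left(-37 - 5200\right)}{i \sqrt{205} + 10 i \sqrt{13}} + 3546249} = \sqrt{4 \frac{1}{i \sqrt{205} + 10 i \sqrt{13}} \left(-5237\right) + 3546249} = \sqrt{- \frac{20948}{i \sqrt{205} + 10 i \sqrt{13}} + 3546249} = \sqrt{3546249 - \frac{20948}{i \sqrt{205} + 10 i \sqrt{13}}}$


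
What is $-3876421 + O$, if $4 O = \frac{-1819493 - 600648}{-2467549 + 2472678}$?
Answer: $- \frac{79531073377}{20516} \approx -3.8765 \cdot 10^{6}$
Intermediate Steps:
$O = - \frac{2420141}{20516}$ ($O = \frac{\left(-1819493 - 600648\right) \frac{1}{-2467549 + 2472678}}{4} = \frac{\left(-2420141\right) \frac{1}{5129}}{4} = \frac{1}{4} \left(- \frac{2420141}{5129}\right) = - \frac{2420141}{20516} \approx -117.96$)
$-3876421 + O = -3876421 - \frac{2420141}{20516} = - \frac{79531073377}{20516}$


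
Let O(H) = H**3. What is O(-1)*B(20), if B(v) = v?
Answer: -20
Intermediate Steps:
O(-1)*B(20) = (-1)**3*20 = -1*20 = -20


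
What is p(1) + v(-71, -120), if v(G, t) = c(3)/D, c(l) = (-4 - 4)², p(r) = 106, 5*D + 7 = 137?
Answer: 1410/13 ≈ 108.46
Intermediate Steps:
D = 26 (D = -7/5 + (⅕)*137 = -7/5 + 137/5 = 26)
c(l) = 64 (c(l) = (-8)² = 64)
v(G, t) = 32/13 (v(G, t) = 64/26 = 64*(1/26) = 32/13)
p(1) + v(-71, -120) = 106 + 32/13 = 1410/13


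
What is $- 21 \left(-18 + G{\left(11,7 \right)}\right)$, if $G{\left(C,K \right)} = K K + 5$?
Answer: $-756$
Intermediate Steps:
$G{\left(C,K \right)} = 5 + K^{2}$ ($G{\left(C,K \right)} = K^{2} + 5 = 5 + K^{2}$)
$- 21 \left(-18 + G{\left(11,7 \right)}\right) = - 21 \left(-18 + \left(5 + 7^{2}\right)\right) = - 21 \left(-18 + \left(5 + 49\right)\right) = - 21 \left(-18 + 54\right) = \left(-21\right) 36 = -756$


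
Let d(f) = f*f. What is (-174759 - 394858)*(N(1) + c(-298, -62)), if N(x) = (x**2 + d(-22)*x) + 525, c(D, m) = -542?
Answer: -266580756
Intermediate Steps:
d(f) = f**2
N(x) = 525 + x**2 + 484*x (N(x) = (x**2 + (-22)**2*x) + 525 = (x**2 + 484*x) + 525 = 525 + x**2 + 484*x)
(-174759 - 394858)*(N(1) + c(-298, -62)) = (-174759 - 394858)*((525 + 1**2 + 484*1) - 542) = -569617*((525 + 1 + 484) - 542) = -569617*(1010 - 542) = -569617*468 = -266580756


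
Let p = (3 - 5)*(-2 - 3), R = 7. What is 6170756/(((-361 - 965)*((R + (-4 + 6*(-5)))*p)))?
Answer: 1542689/89505 ≈ 17.236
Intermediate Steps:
p = 10 (p = -2*(-5) = 10)
6170756/(((-361 - 965)*((R + (-4 + 6*(-5)))*p))) = 6170756/(((-361 - 965)*((7 + (-4 + 6*(-5)))*10))) = 6170756/((-1326*(7 + (-4 - 30))*10)) = 6170756/((-1326*(7 - 34)*10)) = 6170756/((-(-35802)*10)) = 6170756/((-1326*(-270))) = 6170756/358020 = 6170756*(1/358020) = 1542689/89505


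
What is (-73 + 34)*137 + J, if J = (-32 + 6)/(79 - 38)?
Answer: -219089/41 ≈ -5343.6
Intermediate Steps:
J = -26/41 ≈ -0.63415
(-73 + 34)*137 + J = (-73 + 34)*137 - 26/41 = -39*137 - 26/41 = -5343 - 26/41 = -219089/41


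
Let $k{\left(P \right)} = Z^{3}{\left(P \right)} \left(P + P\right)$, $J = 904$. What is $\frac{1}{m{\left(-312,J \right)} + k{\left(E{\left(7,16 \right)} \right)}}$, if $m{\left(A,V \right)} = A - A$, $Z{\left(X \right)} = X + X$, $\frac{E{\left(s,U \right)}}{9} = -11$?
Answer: $\frac{1}{1536953616} \approx 6.5064 \cdot 10^{-10}$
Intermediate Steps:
$E{\left(s,U \right)} = -99$ ($E{\left(s,U \right)} = 9 \left(-11\right) = -99$)
$Z{\left(X \right)} = 2 X$
$m{\left(A,V \right)} = 0$
$k{\left(P \right)} = 16 P^{4}$ ($k{\left(P \right)} = \left(2 P\right)^{3} \left(P + P\right) = 8 P^{3} \cdot 2 P = 16 P^{4}$)
$\frac{1}{m{\left(-312,J \right)} + k{\left(E{\left(7,16 \right)} \right)}} = \frac{1}{0 + 16 \left(-99\right)^{4}} = \frac{1}{0 + 16 \cdot 96059601} = \frac{1}{0 + 1536953616} = \frac{1}{1536953616}$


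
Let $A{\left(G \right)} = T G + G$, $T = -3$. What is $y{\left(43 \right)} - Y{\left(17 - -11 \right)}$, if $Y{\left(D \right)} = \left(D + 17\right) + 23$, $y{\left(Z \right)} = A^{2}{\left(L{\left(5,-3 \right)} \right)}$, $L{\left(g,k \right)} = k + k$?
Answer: $76$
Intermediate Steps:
$L{\left(g,k \right)} = 2 k$
$A{\left(G \right)} = - 2 G$ ($A{\left(G \right)} = - 3 G + G = - 2 G$)
$y{\left(Z \right)} = 144$ ($y{\left(Z \right)} = \left(- 2 \cdot 2 \left(-3\right)\right)^{2} = \left(\left(-2\right) \left(-6\right)\right)^{2} = 12^{2} = 144$)
$Y{\left(D \right)} = 40 + D$ ($Y{\left(D \right)} = \left(17 + D\right) + 23 = 40 + D$)
$y{\left(43 \right)} - Y{\left(17 - -11 \right)} = 144 - \left(40 + \left(17 - -11\right)\right) = 144 - \left(40 + \left(17 + 11\right)\right) = 144 - \left(40 + 28\right) = 144 - 68 = 76$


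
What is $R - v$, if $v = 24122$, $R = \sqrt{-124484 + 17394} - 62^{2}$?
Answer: $-27966 + i \sqrt{107090} \approx -27966.0 + 327.25 i$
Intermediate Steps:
$R = -3844 + i \sqrt{107090}$ ($R = \sqrt{-107090} - 3844 = i \sqrt{107090} - 3844 = -3844 + i \sqrt{107090} \approx -3844.0 + 327.25 i$)
$R - v = \left(-3844 + i \sqrt{107090}\right) - 24122 = -27966 + i \sqrt{107090}$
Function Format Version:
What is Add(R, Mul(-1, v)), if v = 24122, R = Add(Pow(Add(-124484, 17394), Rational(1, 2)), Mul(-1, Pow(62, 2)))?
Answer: Add(-27966, Mul(I, Pow(107090, Rational(1, 2)))) ≈ Add(-27966., Mul(327.25, I))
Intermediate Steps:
R = Add(-3844, Mul(I, Pow(107090, Rational(1, 2)))) (R = Add(Pow(-107090, Rational(1, 2)), Mul(-1, 3844)) = Add(Mul(I, Pow(107090, Rational(1, 2))), -3844) = Add(-3844, Mul(I, Pow(107090, Rational(1, 2)))) ≈ Add(-3844.0, Mul(327.25, I)))
Add(R, Mul(-1, v)) = Add(Add(-3844, Mul(I, Pow(107090, Rational(1, 2)))), Mul(-1, 24122)) = Add(Add(-3844, Mul(I, Pow(107090, Rational(1, 2)))), -24122) = Add(-27966, Mul(I, Pow(107090, Rational(1, 2))))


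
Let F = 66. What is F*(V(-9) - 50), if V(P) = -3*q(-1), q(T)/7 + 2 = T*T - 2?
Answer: 858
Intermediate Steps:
q(T) = -28 + 7*T² (q(T) = -14 + 7*(T*T - 2) = -14 + 7*(T² - 2) = -14 + 7*(-2 + T²) = -14 + (-14 + 7*T²) = -28 + 7*T²)
V(P) = 63 (V(P) = -3*(-28 + 7*(-1)²) = -3*(-28 + 7*1) = -3*(-28 + 7) = -3*(-21) = 63)
F*(V(-9) - 50) = 66*(63 - 50) = 66*13 = 858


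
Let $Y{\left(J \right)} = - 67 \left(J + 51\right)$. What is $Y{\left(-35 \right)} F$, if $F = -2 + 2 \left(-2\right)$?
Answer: $6432$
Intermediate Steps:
$F = -6$ ($F = -2 - 4 = -6$)
$Y{\left(J \right)} = -3417 - 67 J$ ($Y{\left(J \right)} = - 67 \left(51 + J\right) = -3417 - 67 J$)
$Y{\left(-35 \right)} F = \left(-3417 - -2345\right) \left(-6\right) = \left(-3417 + 2345\right) \left(-6\right) = \left(-1072\right) \left(-6\right) = 6432$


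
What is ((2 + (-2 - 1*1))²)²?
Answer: 1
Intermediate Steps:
((2 + (-2 - 1*1))²)² = ((2 + (-2 - 1))²)² = ((2 - 3)²)² = ((-1)²)² = 1² = 1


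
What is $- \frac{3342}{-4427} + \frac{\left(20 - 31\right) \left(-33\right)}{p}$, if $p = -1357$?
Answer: $\frac{2928093}{6007439} \approx 0.48741$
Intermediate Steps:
$- \frac{3342}{-4427} + \frac{\left(20 - 31\right) \left(-33\right)}{p} = - \frac{3342}{-4427} + \frac{\left(20 - 31\right) \left(-33\right)}{-1357} = \left(-3342\right) \left(- \frac{1}{4427}\right) + \left(-11\right) \left(-33\right) \left(- \frac{1}{1357}\right) = \frac{3342}{4427} + 363 \left(- \frac{1}{1357}\right) = \frac{3342}{4427} - \frac{363}{1357} = \frac{2928093}{6007439}$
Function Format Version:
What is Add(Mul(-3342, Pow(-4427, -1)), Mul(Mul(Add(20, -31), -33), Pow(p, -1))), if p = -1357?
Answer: Rational(2928093, 6007439) ≈ 0.48741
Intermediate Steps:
Add(Mul(-3342, Pow(-4427, -1)), Mul(Mul(Add(20, -31), -33), Pow(p, -1))) = Add(Mul(-3342, Pow(-4427, -1)), Mul(Mul(Add(20, -31), -33), Pow(-1357, -1))) = Add(Mul(-3342, Rational(-1, 4427)), Mul(Mul(-11, -33), Rational(-1, 1357))) = Add(Rational(3342, 4427), Mul(363, Rational(-1, 1357))) = Add(Rational(3342, 4427), Rational(-363, 1357)) = Rational(2928093, 6007439)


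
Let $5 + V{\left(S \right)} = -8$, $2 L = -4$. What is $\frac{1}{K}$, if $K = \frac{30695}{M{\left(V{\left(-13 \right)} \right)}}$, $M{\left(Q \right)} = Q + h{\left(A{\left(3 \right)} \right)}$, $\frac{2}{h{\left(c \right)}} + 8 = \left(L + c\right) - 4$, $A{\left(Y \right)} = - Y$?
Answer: $- \frac{223}{521815} \approx -0.00042735$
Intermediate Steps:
$L = -2$ ($L = \frac{1}{2} \left(-4\right) = -2$)
$V{\left(S \right)} = -13$ ($V{\left(S \right)} = -5 - 8 = -13$)
$h{\left(c \right)} = \frac{2}{-14 + c}$ ($h{\left(c \right)} = \frac{2}{-8 + \left(\left(-2 + c\right) - 4\right)} = \frac{2}{-8 + \left(-6 + c\right)} = \frac{2}{-14 + c}$)
$M{\left(Q \right)} = - \frac{2}{17} + Q$ ($M{\left(Q \right)} = Q + \frac{2}{-14 - 3} = Q + \frac{2}{-17} = Q + 2 \left(- \frac{1}{17}\right) = Q - \frac{2}{17} = - \frac{2}{17} + Q$)
$K = - \frac{521815}{223}$ ($K = \frac{30695}{- \frac{2}{17} - 13} = \frac{30695}{- \frac{223}{17}} = 30695 \left(- \frac{17}{223}\right) = - \frac{521815}{223} \approx -2340.0$)
$\frac{1}{K} = \frac{1}{- \frac{521815}{223}} = - \frac{223}{521815}$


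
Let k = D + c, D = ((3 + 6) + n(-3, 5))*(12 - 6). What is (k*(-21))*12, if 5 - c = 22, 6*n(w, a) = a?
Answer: -10584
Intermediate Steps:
n(w, a) = a/6
c = -17 (c = 5 - 1*22 = 5 - 22 = -17)
D = 59 (D = ((3 + 6) + (⅙)*5)*(12 - 6) = (9 + ⅚)*6 = (59/6)*6 = 59)
k = 42 (k = 59 - 17 = 42)
(k*(-21))*12 = (42*(-21))*12 = -882*12 = -10584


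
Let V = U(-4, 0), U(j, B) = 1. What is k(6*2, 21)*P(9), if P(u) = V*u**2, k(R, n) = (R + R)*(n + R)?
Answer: 64152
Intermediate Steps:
k(R, n) = 2*R*(R + n) (k(R, n) = (2*R)*(R + n) = 2*R*(R + n))
V = 1
P(u) = u**2 (P(u) = 1*u**2 = u**2)
k(6*2, 21)*P(9) = (2*(6*2)*(6*2 + 21))*9**2 = (2*12*(12 + 21))*81 = (2*12*33)*81 = 792*81 = 64152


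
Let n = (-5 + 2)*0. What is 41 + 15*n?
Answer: 41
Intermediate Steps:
n = 0 (n = -3*0 = 0)
41 + 15*n = 41 + 15*0 = 41 + 0 = 41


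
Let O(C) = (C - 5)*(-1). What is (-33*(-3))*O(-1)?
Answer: 594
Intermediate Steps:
O(C) = 5 - C (O(C) = (-5 + C)*(-1) = 5 - C)
(-33*(-3))*O(-1) = (-33*(-3))*(5 - 1*(-1)) = 99*(5 + 1) = 99*6 = 594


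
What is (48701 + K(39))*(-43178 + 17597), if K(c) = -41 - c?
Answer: -1243773801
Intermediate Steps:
(48701 + K(39))*(-43178 + 17597) = (48701 + (-41 - 1*39))*(-43178 + 17597) = (48701 + (-41 - 39))*(-25581) = (48701 - 80)*(-25581) = 48621*(-25581) = -1243773801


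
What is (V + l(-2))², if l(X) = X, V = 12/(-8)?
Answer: 49/4 ≈ 12.250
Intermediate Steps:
V = -3/2 (V = 12*(-⅛) = -3/2 ≈ -1.5000)
(V + l(-2))² = (-3/2 - 2)² = (-7/2)² = 49/4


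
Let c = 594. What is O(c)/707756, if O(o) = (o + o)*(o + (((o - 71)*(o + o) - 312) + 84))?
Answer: 8027910/7693 ≈ 1043.5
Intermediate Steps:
O(o) = 2*o*(-228 + o + 2*o*(-71 + o)) (O(o) = (2*o)*(o + (((-71 + o)*(2*o) - 312) + 84)) = (2*o)*(o + ((2*o*(-71 + o) - 312) + 84)) = (2*o)*(o + ((-312 + 2*o*(-71 + o)) + 84)) = (2*o)*(o + (-228 + 2*o*(-71 + o))) = (2*o)*(-228 + o + 2*o*(-71 + o)) = 2*o*(-228 + o + 2*o*(-71 + o)))
O(c)/707756 = (2*594*(-228 - 141*594 + 2*594**2))/707756 = (2*594*(-228 - 83754 + 2*352836))*(1/707756) = (2*594*(-228 - 83754 + 705672))*(1/707756) = (2*594*621690)*(1/707756) = 738567720*(1/707756) = 8027910/7693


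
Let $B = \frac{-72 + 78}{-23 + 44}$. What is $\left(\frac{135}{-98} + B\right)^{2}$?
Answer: $\frac{11449}{9604} \approx 1.1921$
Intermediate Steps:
$B = \frac{2}{7}$ ($B = \frac{6}{21} = 6 \cdot \frac{1}{21} = \frac{2}{7} \approx 0.28571$)
$\left(\frac{135}{-98} + B\right)^{2} = \left(\frac{135}{-98} + \frac{2}{7}\right)^{2} = \left(135 \left(- \frac{1}{98}\right) + \frac{2}{7}\right)^{2} = \left(- \frac{135}{98} + \frac{2}{7}\right)^{2} = \left(- \frac{107}{98}\right)^{2} = \frac{11449}{9604}$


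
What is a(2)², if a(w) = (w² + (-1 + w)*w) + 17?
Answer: 529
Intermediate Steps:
a(w) = 17 + w² + w*(-1 + w) (a(w) = (w² + w*(-1 + w)) + 17 = 17 + w² + w*(-1 + w))
a(2)² = (17 - 1*2 + 2*2²)² = (17 - 2 + 2*4)² = (17 - 2 + 8)² = 23² = 529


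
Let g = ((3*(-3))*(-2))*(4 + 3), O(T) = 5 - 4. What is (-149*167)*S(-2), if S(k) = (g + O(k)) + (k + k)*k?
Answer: -3359205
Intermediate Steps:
O(T) = 1
g = 126 (g = -9*(-2)*7 = 18*7 = 126)
S(k) = 127 + 2*k² (S(k) = (126 + 1) + (k + k)*k = 127 + (2*k)*k = 127 + 2*k²)
(-149*167)*S(-2) = (-149*167)*(127 + 2*(-2)²) = -24883*(127 + 2*4) = -24883*(127 + 8) = -24883*135 = -3359205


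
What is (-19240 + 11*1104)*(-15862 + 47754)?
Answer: -226305632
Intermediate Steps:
(-19240 + 11*1104)*(-15862 + 47754) = (-19240 + 12144)*31892 = -7096*31892 = -226305632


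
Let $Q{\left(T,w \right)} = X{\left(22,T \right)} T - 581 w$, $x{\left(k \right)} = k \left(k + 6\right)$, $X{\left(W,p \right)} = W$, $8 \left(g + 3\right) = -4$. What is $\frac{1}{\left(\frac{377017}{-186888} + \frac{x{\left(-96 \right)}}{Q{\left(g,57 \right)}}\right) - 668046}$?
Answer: $- \frac{3101780136}{2072138877441565} \approx -1.4969 \cdot 10^{-6}$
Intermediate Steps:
$g = - \frac{7}{2}$ ($g = -3 + \frac{1}{8} \left(-4\right) = -3 - \frac{1}{2} = - \frac{7}{2} \approx -3.5$)
$x{\left(k \right)} = k \left(6 + k\right)$
$Q{\left(T,w \right)} = - 581 w + 22 T$ ($Q{\left(T,w \right)} = 22 T - 581 w = - 581 w + 22 T$)
$\frac{1}{\left(\frac{377017}{-186888} + \frac{x{\left(-96 \right)}}{Q{\left(g,57 \right)}}\right) - 668046} = \frac{1}{\left(\frac{377017}{-186888} + \frac{\left(-96\right) \left(6 - 96\right)}{\left(-581\right) 57 + 22 \left(- \frac{7}{2}\right)}\right) - 668046} = \frac{1}{\left(377017 \left(- \frac{1}{186888}\right) + \frac{\left(-96\right) \left(-90\right)}{-33117 - 77}\right) - 668046} = \frac{1}{\left(- \frac{377017}{186888} + \frac{8640}{-33194}\right) - 668046} = \frac{1}{\left(- \frac{377017}{186888} + 8640 \left(- \frac{1}{33194}\right)\right) - 668046} = \frac{1}{\left(- \frac{377017}{186888} - \frac{4320}{16597}\right) - 668046} = \frac{1}{- \frac{7064707309}{3101780136} - 668046} = \frac{1}{- \frac{2072138877441565}{3101780136}} = - \frac{3101780136}{2072138877441565}$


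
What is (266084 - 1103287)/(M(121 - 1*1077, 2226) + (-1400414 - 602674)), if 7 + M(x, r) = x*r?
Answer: 837203/4131151 ≈ 0.20266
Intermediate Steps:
M(x, r) = -7 + r*x (M(x, r) = -7 + x*r = -7 + r*x)
(266084 - 1103287)/(M(121 - 1*1077, 2226) + (-1400414 - 602674)) = (266084 - 1103287)/((-7 + 2226*(121 - 1*1077)) + (-1400414 - 602674)) = -837203/((-7 + 2226*(121 - 1077)) - 2003088) = -837203/((-7 + 2226*(-956)) - 2003088) = -837203/((-7 - 2128056) - 2003088) = -837203/(-2128063 - 2003088) = -837203/(-4131151) = -837203*(-1/4131151) = 837203/4131151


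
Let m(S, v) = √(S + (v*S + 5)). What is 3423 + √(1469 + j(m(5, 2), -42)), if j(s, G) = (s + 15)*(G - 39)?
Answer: 3423 + √(254 - 162*√5) ≈ 3423.0 + 10.404*I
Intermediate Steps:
m(S, v) = √(5 + S + S*v) (m(S, v) = √(S + (S*v + 5)) = √(S + (5 + S*v)) = √(5 + S + S*v))
j(s, G) = (-39 + G)*(15 + s) (j(s, G) = (15 + s)*(-39 + G) = (-39 + G)*(15 + s))
3423 + √(1469 + j(m(5, 2), -42)) = 3423 + √(1469 + (-585 - 39*√(5 + 5 + 5*2) + 15*(-42) - 42*√(5 + 5 + 5*2))) = 3423 + √(1469 + (-585 - 39*√(5 + 5 + 10) - 630 - 42*√(5 + 5 + 10))) = 3423 + √(1469 + (-585 - 78*√5 - 630 - 84*√5)) = 3423 + √(1469 + (-1215 - 162*√5)) = 3423 + √(254 - 162*√5)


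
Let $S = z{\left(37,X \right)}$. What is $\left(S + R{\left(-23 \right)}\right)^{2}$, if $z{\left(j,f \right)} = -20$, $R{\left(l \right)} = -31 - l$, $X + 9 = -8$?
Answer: $784$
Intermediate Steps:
$X = -17$ ($X = -9 - 8 = -17$)
$S = -20$
$\left(S + R{\left(-23 \right)}\right)^{2} = \left(-20 - 8\right)^{2} = \left(-28\right)^{2} = 784$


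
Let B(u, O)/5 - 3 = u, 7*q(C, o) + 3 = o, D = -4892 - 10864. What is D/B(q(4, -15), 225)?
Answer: -36764/5 ≈ -7352.8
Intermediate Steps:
D = -15756
q(C, o) = -3/7 + o/7
B(u, O) = 15 + 5*u
D/B(q(4, -15), 225) = -15756/(15 + 5*(-3/7 + (⅐)*(-15))) = -15756/(15 + 5*(-3/7 - 15/7)) = -15756/(15 + 5*(-18/7)) = -15756/(15 - 90/7) = -15756/15/7 = -15756*7/15 = -36764/5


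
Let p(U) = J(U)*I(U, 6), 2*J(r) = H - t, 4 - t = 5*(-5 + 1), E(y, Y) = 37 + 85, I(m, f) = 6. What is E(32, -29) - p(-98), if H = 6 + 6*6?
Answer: 68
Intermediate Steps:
E(y, Y) = 122
t = 24 (t = 4 - 5*(-5 + 1) = 4 - 5*(-4) = 4 - 1*(-20) = 4 + 20 = 24)
H = 42 (H = 6 + 36 = 42)
J(r) = 9 (J(r) = (42 - 1*24)/2 = (42 - 24)/2 = (1/2)*18 = 9)
p(U) = 54 (p(U) = 9*6 = 54)
E(32, -29) - p(-98) = 122 - 1*54 = 122 - 54 = 68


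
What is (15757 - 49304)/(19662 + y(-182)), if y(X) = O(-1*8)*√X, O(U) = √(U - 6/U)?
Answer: -45489732/26661581 - 33547*√5278/773185849 ≈ -1.7093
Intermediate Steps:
y(X) = I*√29*√X/2 (y(X) = √(-1*8 - 6/((-1*8)))*√X = √(-8 - 6/(-8))*√X = √(-8 - 6*(-⅛))*√X = √(-8 + ¾)*√X = √(-29/4)*√X = (I*√29/2)*√X = I*√29*√X/2)
(15757 - 49304)/(19662 + y(-182)) = (15757 - 49304)/(19662 + I*√29*√(-182)/2) = -33547/(19662 + I*√29*(I*√182)/2) = -33547/(19662 - √5278/2)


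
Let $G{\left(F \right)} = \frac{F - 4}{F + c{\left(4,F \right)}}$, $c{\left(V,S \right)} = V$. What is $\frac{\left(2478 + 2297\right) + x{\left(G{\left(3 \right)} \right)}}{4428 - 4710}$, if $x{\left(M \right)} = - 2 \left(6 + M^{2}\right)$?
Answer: $- \frac{77795}{4606} \approx -16.89$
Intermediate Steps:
$G{\left(F \right)} = \frac{-4 + F}{4 + F}$ ($G{\left(F \right)} = \frac{F - 4}{F + 4} = \frac{-4 + F}{4 + F}$)
$x{\left(M \right)} = -12 - 2 M^{2}$
$\frac{\left(2478 + 2297\right) + x{\left(G{\left(3 \right)} \right)}}{4428 - 4710} = \frac{\left(2478 + 2297\right) - \left(12 + 2 \left(\frac{-4 + 3}{4 + 3}\right)^{2}\right)}{4428 - 4710} = \frac{4775 - \left(12 + 2 \left(\frac{1}{7} \left(-1\right)\right)^{2}\right)}{-282} = \left(4775 - \left(12 + 2 \left(\frac{1}{7} \left(-1\right)\right)^{2}\right)\right) \left(- \frac{1}{282}\right) = \left(4775 - \left(12 + 2 \left(- \frac{1}{7}\right)^{2}\right)\right) \left(- \frac{1}{282}\right) = \left(4775 - \frac{590}{49}\right) \left(- \frac{1}{282}\right) = \frac{233385}{49} \left(- \frac{1}{282}\right) = - \frac{77795}{4606}$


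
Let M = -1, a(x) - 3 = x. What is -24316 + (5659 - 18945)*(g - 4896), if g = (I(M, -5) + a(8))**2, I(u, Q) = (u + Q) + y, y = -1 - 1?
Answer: 64904366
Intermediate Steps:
a(x) = 3 + x
y = -2
I(u, Q) = -2 + Q + u (I(u, Q) = (u + Q) - 2 = (Q + u) - 2 = -2 + Q + u)
g = 9 (g = ((-2 - 5 - 1) + (3 + 8))**2 = (-8 + 11)**2 = 3**2 = 9)
-24316 + (5659 - 18945)*(g - 4896) = -24316 + (5659 - 18945)*(9 - 4896) = -24316 - 13286*(-4887) = -24316 + 64928682 = 64904366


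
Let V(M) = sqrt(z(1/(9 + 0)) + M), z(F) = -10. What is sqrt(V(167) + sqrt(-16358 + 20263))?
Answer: sqrt(sqrt(157) + sqrt(3905)) ≈ 8.6614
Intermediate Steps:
V(M) = sqrt(-10 + M)
sqrt(V(167) + sqrt(-16358 + 20263)) = sqrt(sqrt(-10 + 167) + sqrt(-16358 + 20263)) = sqrt(sqrt(157) + sqrt(3905))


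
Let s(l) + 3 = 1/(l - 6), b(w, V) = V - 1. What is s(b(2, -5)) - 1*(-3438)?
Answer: 41219/12 ≈ 3434.9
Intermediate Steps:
b(w, V) = -1 + V
s(l) = -3 + 1/(-6 + l) (s(l) = -3 + 1/(l - 6) = -3 + 1/(-6 + l))
s(b(2, -5)) - 1*(-3438) = (19 - 3*(-1 - 5))/(-6 + (-1 - 5)) - 1*(-3438) = (19 - 3*(-6))/(-6 - 6) + 3438 = (19 + 18)/(-12) + 3438 = -1/12*37 + 3438 = -37/12 + 3438 = 41219/12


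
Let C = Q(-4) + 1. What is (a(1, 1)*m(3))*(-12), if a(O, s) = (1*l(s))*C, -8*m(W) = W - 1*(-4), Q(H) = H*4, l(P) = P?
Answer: -315/2 ≈ -157.50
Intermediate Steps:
Q(H) = 4*H
C = -15 (C = 4*(-4) + 1 = -16 + 1 = -15)
m(W) = -1/2 - W/8 (m(W) = -(W - 1*(-4))/8 = -(W + 4)/8 = -(4 + W)/8 = -1/2 - W/8)
a(O, s) = -15*s (a(O, s) = (1*s)*(-15) = s*(-15) = -15*s)
(a(1, 1)*m(3))*(-12) = ((-15*1)*(-1/2 - 1/8*3))*(-12) = -15*(-1/2 - 3/8)*(-12) = -15*(-7/8)*(-12) = (105/8)*(-12) = -315/2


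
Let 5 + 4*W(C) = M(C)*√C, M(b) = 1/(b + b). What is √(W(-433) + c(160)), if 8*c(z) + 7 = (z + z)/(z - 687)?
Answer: √(-1833654794274 - 240513314*I*√433)/912764 ≈ 0.0020246 - 1.4835*I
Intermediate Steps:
c(z) = -7/8 + z/(4*(-687 + z)) (c(z) = -7/8 + ((z + z)/(z - 687))/8 = -7/8 + ((2*z)/(-687 + z))/8 = -7/8 + (2*z/(-687 + z))/8 = -7/8 + z/(4*(-687 + z)))
M(b) = 1/(2*b)
W(C) = -5/4 + 1/(8*√C) (W(C) = -5/4 + ((1/(2*C))*√C)/4 = -5/4 + (1/(2*√C))/4 = -5/4 + 1/(8*√C))
√(W(-433) + c(160)) = √((-5/4 + 1/(8*√(-433))) + (4809 - 5*160)/(8*(-687 + 160))) = √((-5/4 + (-I*√433/433)/8) + (⅛)*(4809 - 800)/(-527)) = √((-5/4 - I*√433/3464) + (⅛)*(-1/527)*4009) = √((-5/4 - I*√433/3464) - 4009/4216) = √(-9279/4216 - I*√433/3464)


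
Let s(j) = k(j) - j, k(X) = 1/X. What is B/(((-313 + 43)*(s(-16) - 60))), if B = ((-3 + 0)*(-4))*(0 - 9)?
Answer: -32/3525 ≈ -0.0090780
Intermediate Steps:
k(X) = 1/X
s(j) = 1/j - j
B = -108 (B = -3*(-4)*(-9) = 12*(-9) = -108)
B/(((-313 + 43)*(s(-16) - 60))) = -108*1/((-313 + 43)*((1/(-16) - 1*(-16)) - 60)) = -108*(-1/(270*((-1/16 + 16) - 60))) = -108*(-1/(270*(255/16 - 60))) = -108/((-270*(-705/16))) = -108/95175/8 = -108*8/95175 = -32/3525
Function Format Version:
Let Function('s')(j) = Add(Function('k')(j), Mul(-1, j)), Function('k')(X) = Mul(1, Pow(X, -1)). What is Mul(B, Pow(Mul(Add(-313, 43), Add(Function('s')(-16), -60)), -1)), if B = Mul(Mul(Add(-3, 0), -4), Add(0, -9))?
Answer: Rational(-32, 3525) ≈ -0.0090780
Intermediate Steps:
Function('k')(X) = Pow(X, -1)
Function('s')(j) = Add(Pow(j, -1), Mul(-1, j))
B = -108 (B = Mul(Mul(-3, -4), -9) = Mul(12, -9) = -108)
Mul(B, Pow(Mul(Add(-313, 43), Add(Function('s')(-16), -60)), -1)) = Mul(-108, Pow(Mul(Add(-313, 43), Add(Add(Pow(-16, -1), Mul(-1, -16)), -60)), -1)) = Mul(-108, Pow(Mul(-270, Add(Add(Rational(-1, 16), 16), -60)), -1)) = Mul(-108, Pow(Mul(-270, Add(Rational(255, 16), -60)), -1)) = Mul(-108, Pow(Mul(-270, Rational(-705, 16)), -1)) = Mul(-108, Pow(Rational(95175, 8), -1)) = Mul(-108, Rational(8, 95175)) = Rational(-32, 3525)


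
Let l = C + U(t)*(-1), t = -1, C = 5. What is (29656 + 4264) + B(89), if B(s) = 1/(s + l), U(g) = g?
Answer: 3222401/95 ≈ 33920.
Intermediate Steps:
l = 6 (l = 5 - 1*(-1) = 5 + 1 = 6)
B(s) = 1/(6 + s) (B(s) = 1/(s + 6) = 1/(6 + s))
(29656 + 4264) + B(89) = (29656 + 4264) + 1/(6 + 89) = 33920 + 1/95 = 3222401/95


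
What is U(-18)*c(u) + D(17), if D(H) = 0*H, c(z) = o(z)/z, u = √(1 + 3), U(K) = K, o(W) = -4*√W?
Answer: 36*√2 ≈ 50.912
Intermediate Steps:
u = 2 (u = √4 = 2)
c(z) = -4/√z (c(z) = (-4*√z)/z = -4/√z)
D(H) = 0
U(-18)*c(u) + D(17) = -(-72)/√2 + 0 = -(-72)*√2/2 + 0 = -(-36)*√2 + 0 = 36*√2 + 0 = 36*√2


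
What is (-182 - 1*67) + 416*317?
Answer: 131623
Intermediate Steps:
(-182 - 1*67) + 416*317 = (-182 - 67) + 131872 = -249 + 131872 = 131623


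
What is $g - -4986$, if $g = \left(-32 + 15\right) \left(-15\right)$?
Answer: $5241$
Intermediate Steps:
$g = 255$ ($g = \left(-17\right) \left(-15\right) = 255$)
$g - -4986 = 255 - -4986 = 255 + 4986 = 5241$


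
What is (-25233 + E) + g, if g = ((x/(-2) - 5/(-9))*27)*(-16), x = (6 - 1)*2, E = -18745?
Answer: -42058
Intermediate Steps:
x = 10 (x = 5*2 = 10)
g = 1920 (g = ((10/(-2) - 5/(-9))*27)*(-16) = ((10*(-1/2) - 5*(-1/9))*27)*(-16) = ((-5 + 5/9)*27)*(-16) = -40/9*27*(-16) = -120*(-16) = 1920)
(-25233 + E) + g = (-25233 - 18745) + 1920 = -43978 + 1920 = -42058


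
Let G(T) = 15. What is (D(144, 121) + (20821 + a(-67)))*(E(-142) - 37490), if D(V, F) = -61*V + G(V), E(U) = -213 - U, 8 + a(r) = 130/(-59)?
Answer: -26685813426/59 ≈ -4.5230e+8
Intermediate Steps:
a(r) = -602/59 (a(r) = -8 + 130/(-59) = -8 + 130*(-1/59) = -8 - 130/59 = -602/59)
D(V, F) = 15 - 61*V (D(V, F) = -61*V + 15 = 15 - 61*V)
(D(144, 121) + (20821 + a(-67)))*(E(-142) - 37490) = ((15 - 61*144) + (20821 - 602/59))*((-213 - 1*(-142)) - 37490) = ((15 - 8784) + 1227837/59)*((-213 + 142) - 37490) = (-8769 + 1227837/59)*(-71 - 37490) = (710466/59)*(-37561) = -26685813426/59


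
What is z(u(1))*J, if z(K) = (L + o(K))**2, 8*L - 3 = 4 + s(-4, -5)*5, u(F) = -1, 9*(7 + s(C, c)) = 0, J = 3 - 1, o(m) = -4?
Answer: 225/2 ≈ 112.50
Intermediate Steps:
J = 2
s(C, c) = -7 (s(C, c) = -7 + (1/9)*0 = -7 + 0 = -7)
L = -7/2 (L = 3/8 + (4 - 7*5)/8 = 3/8 + (4 - 35)/8 = 3/8 + (1/8)*(-31) = 3/8 - 31/8 = -7/2 ≈ -3.5000)
z(K) = 225/4 (z(K) = (-7/2 - 4)**2 = (-15/2)**2 = 225/4)
z(u(1))*J = (225/4)*2 = 225/2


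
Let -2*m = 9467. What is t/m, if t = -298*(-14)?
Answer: -8344/9467 ≈ -0.88138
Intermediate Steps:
t = 4172
m = -9467/2 (m = -1/2*9467 = -9467/2 ≈ -4733.5)
t/m = 4172/(-9467/2) = 4172*(-2/9467) = -8344/9467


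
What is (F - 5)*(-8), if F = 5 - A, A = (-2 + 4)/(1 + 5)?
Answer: 8/3 ≈ 2.6667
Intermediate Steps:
A = ⅓ (A = 2/6 = 2*(⅙) = ⅓ ≈ 0.33333)
F = 14/3 (F = 5 - 1*⅓ = 5 - ⅓ = 14/3 ≈ 4.6667)
(F - 5)*(-8) = (14/3 - 5)*(-8) = -⅓*(-8) = 8/3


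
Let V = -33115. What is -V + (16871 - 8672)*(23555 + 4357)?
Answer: 228883603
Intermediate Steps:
-V + (16871 - 8672)*(23555 + 4357) = -1*(-33115) + (16871 - 8672)*(23555 + 4357) = 33115 + 8199*27912 = 33115 + 228850488 = 228883603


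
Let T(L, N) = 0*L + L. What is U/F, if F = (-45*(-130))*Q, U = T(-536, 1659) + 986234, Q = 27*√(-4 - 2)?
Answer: -54761*I*√6/52650 ≈ -2.5477*I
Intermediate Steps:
T(L, N) = L (T(L, N) = 0 + L = L)
Q = 27*I*√6 (Q = 27*√(-6) = 27*(I*√6) = 27*I*√6 ≈ 66.136*I)
U = 985698 (U = -536 + 986234 = 985698)
F = 157950*I*√6 (F = (-45*(-130))*(27*I*√6) = 5850*(27*I*√6) = 157950*I*√6 ≈ 3.869e+5*I)
U/F = 985698/((157950*I*√6)) = 985698*(-I*√6/947700) = -54761*I*√6/52650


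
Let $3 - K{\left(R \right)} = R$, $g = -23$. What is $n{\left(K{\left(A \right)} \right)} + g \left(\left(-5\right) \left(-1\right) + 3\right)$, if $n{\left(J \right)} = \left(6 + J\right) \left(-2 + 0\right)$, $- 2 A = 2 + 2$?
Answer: $-206$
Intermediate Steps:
$A = -2$ ($A = - \frac{2 + 2}{2} = \left(- \frac{1}{2}\right) 4 = -2$)
$K{\left(R \right)} = 3 - R$
$n{\left(J \right)} = -12 - 2 J$ ($n{\left(J \right)} = \left(6 + J\right) \left(-2\right) = -12 - 2 J$)
$n{\left(K{\left(A \right)} \right)} + g \left(\left(-5\right) \left(-1\right) + 3\right) = \left(-12 - 2 \left(3 - -2\right)\right) - 23 \left(\left(-5\right) \left(-1\right) + 3\right) = \left(-12 - 2 \left(3 + 2\right)\right) - 23 \left(5 + 3\right) = \left(-12 - 10\right) - 184 = -22 - 184 = -206$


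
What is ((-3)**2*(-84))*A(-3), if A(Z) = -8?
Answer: 6048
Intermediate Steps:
((-3)**2*(-84))*A(-3) = ((-3)**2*(-84))*(-8) = (9*(-84))*(-8) = -756*(-8) = 6048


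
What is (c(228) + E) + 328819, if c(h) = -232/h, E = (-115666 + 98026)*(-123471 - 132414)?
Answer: 257305992425/57 ≈ 4.5141e+9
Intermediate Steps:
E = 4513811400 (E = -17640*(-255885) = 4513811400)
(c(228) + E) + 328819 = (-232/228 + 4513811400) + 328819 = (-232*1/228 + 4513811400) + 328819 = (-58/57 + 4513811400) + 328819 = 257287249742/57 + 328819 = 257305992425/57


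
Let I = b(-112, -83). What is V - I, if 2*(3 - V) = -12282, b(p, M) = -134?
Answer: 6278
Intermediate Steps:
V = 6144 (V = 3 - 1/2*(-12282) = 3 + 6141 = 6144)
I = -134
V - I = 6144 - 1*(-134) = 6144 + 134 = 6278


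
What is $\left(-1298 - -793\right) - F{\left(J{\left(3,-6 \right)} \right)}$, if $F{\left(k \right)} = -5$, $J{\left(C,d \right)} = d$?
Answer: $-500$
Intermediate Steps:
$\left(-1298 - -793\right) - F{\left(J{\left(3,-6 \right)} \right)} = \left(-1298 - -793\right) - -5 = \left(-1298 + 793\right) + 5 = -505 + 5 = -500$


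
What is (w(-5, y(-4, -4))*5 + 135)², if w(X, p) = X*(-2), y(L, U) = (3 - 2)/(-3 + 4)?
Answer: 34225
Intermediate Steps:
y(L, U) = 1 (y(L, U) = 1/1 = 1*1 = 1)
w(X, p) = -2*X
(w(-5, y(-4, -4))*5 + 135)² = (-2*(-5)*5 + 135)² = (10*5 + 135)² = (50 + 135)² = 185² = 34225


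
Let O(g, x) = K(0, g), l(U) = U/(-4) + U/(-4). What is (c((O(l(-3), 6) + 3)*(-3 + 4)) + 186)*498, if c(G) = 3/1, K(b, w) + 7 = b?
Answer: 94122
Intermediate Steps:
K(b, w) = -7 + b
l(U) = -U/2 (l(U) = U*(-¼) + U*(-¼) = -U/4 - U/4 = -U/2)
O(g, x) = -7 (O(g, x) = -7 + 0 = -7)
c(G) = 3 (c(G) = 3*1 = 3)
(c((O(l(-3), 6) + 3)*(-3 + 4)) + 186)*498 = (3 + 186)*498 = 189*498 = 94122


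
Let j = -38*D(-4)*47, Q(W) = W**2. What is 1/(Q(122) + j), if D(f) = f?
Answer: 1/22028 ≈ 4.5397e-5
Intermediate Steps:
j = 7144 (j = -38*(-4)*47 = 152*47 = 7144)
1/(Q(122) + j) = 1/(122**2 + 7144) = 1/(14884 + 7144) = 1/22028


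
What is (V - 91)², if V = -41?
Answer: 17424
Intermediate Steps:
(V - 91)² = (-41 - 91)² = (-132)² = 17424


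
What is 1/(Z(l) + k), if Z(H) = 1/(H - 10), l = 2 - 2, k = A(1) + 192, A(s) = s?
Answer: 10/1929 ≈ 0.0051840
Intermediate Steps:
k = 193 (k = 1 + 192 = 193)
l = 0
Z(H) = 1/(-10 + H)
1/(Z(l) + k) = 1/(1/(-10 + 0) + 193) = 1/(1/(-10) + 193) = 1/(-1/10 + 193) = 1/(1929/10) = 10/1929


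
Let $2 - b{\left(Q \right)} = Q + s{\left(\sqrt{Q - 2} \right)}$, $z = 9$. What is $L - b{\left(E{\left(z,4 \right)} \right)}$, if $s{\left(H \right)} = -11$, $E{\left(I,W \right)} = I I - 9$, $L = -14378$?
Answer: $-14319$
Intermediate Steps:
$E{\left(I,W \right)} = -9 + I^{2}$ ($E{\left(I,W \right)} = I^{2} - 9 = -9 + I^{2}$)
$b{\left(Q \right)} = 13 - Q$ ($b{\left(Q \right)} = 2 - \left(Q - 11\right) = 2 - \left(-11 + Q\right) = 13 - Q$)
$L - b{\left(E{\left(z,4 \right)} \right)} = -14378 - \left(13 - \left(-9 + 9^{2}\right)\right) = -14378 - \left(13 - \left(-9 + 81\right)\right) = -14378 - \left(13 - 72\right) = -14378 - -59 = -14378 + 59 = -14319$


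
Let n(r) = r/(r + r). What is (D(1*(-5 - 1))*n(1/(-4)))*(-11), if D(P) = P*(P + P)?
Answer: -396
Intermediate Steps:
D(P) = 2*P**2 (D(P) = P*(2*P) = 2*P**2)
n(r) = 1/2 (n(r) = r/((2*r)) = (1/(2*r))*r = 1/2)
(D(1*(-5 - 1))*n(1/(-4)))*(-11) = ((2*(1*(-5 - 1))**2)*(1/2))*(-11) = ((2*(1*(-6))**2)*(1/2))*(-11) = ((2*(-6)**2)*(1/2))*(-11) = ((2*36)*(1/2))*(-11) = (72*(1/2))*(-11) = 36*(-11) = -396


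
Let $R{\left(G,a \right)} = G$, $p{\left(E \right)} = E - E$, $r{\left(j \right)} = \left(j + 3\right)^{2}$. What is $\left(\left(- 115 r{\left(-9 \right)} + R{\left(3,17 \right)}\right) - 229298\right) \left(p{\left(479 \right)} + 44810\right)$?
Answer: $-10460222350$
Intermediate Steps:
$r{\left(j \right)} = \left(3 + j\right)^{2}$
$p{\left(E \right)} = 0$
$\left(\left(- 115 r{\left(-9 \right)} + R{\left(3,17 \right)}\right) - 229298\right) \left(p{\left(479 \right)} + 44810\right) = \left(\left(- 115 \left(3 - 9\right)^{2} + 3\right) - 229298\right) \left(0 + 44810\right) = \left(\left(- 115 \left(-6\right)^{2} + 3\right) - 229298\right) 44810 = \left(\left(\left(-115\right) 36 + 3\right) - 229298\right) 44810 = \left(\left(-4140 + 3\right) - 229298\right) 44810 = \left(-4137 - 229298\right) 44810 = \left(-233435\right) 44810 = -10460222350$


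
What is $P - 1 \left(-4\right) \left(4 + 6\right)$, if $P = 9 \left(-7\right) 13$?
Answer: $-32760$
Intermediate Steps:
$P = -819$ ($P = \left(-63\right) 13 = -819$)
$P - 1 \left(-4\right) \left(4 + 6\right) = - 819 - 1 \left(-4\right) \left(4 + 6\right) = - 819 \left(-1\right) \left(-4\right) 10 = - 819 \cdot 4 \cdot 10 = \left(-819\right) 40 = -32760$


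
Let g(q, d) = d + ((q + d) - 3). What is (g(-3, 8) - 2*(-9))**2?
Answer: 784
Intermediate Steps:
g(q, d) = -3 + q + 2*d (g(q, d) = d + ((d + q) - 3) = d + (-3 + d + q) = -3 + q + 2*d)
(g(-3, 8) - 2*(-9))**2 = ((-3 - 3 + 2*8) - 2*(-9))**2 = ((-3 - 3 + 16) + 18)**2 = (10 + 18)**2 = 28**2 = 784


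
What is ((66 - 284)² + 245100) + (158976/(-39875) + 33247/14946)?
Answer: 174394587040829/595971750 ≈ 2.9262e+5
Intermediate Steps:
((66 - 284)² + 245100) + (158976/(-39875) + 33247/14946) = ((-218)² + 245100) + (158976*(-1/39875) + 33247*(1/14946)) = (47524 + 245100) + (-158976/39875 + 33247/14946) = 292624 - 1050331171/595971750 = 174394587040829/595971750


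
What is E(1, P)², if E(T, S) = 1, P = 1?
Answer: 1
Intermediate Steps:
E(1, P)² = 1² = 1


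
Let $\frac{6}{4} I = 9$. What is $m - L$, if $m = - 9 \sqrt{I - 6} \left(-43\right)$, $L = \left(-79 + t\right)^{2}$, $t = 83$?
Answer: $-16$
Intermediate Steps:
$I = 6$ ($I = \frac{2}{3} \cdot 9 = 6$)
$L = 16$ ($L = \left(-79 + 83\right)^{2} = 4^{2} = 16$)
$m = 0$ ($m = - 9 \sqrt{6 - 6} \left(-43\right) = - 9 \sqrt{0} \left(-43\right) = \left(-9\right) 0 \left(-43\right) = 0 \left(-43\right) = 0$)
$m - L = 0 - 16 = -16$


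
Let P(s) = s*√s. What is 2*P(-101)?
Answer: -202*I*√101 ≈ -2030.1*I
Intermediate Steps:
P(s) = s^(3/2)
2*P(-101) = 2*(-101)^(3/2) = 2*(-101*I*√101) = -202*I*√101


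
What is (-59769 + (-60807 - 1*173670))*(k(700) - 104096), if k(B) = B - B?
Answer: 30629831616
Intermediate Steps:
k(B) = 0
(-59769 + (-60807 - 1*173670))*(k(700) - 104096) = (-59769 + (-60807 - 1*173670))*(0 - 104096) = (-59769 + (-60807 - 173670))*(-104096) = (-59769 - 234477)*(-104096) = -294246*(-104096) = 30629831616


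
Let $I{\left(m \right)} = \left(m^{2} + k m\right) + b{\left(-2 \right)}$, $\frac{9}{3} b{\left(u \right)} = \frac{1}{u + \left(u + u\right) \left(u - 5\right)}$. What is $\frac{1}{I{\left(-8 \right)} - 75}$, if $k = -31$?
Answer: $\frac{78}{18487} \approx 0.0042192$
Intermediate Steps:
$b{\left(u \right)} = \frac{1}{3 \left(u + 2 u \left(-5 + u\right)\right)}$ ($b{\left(u \right)} = \frac{1}{3 \left(u + \left(u + u\right) \left(u - 5\right)\right)} = \frac{1}{3 \left(u + 2 u \left(-5 + u\right)\right)}$)
$I{\left(m \right)} = \frac{1}{78} + m^{2} - 31 m$ ($I{\left(m \right)} = \left(m^{2} - 31 m\right) + \frac{1}{3 \left(-2\right) \left(-9 + 2 \left(-2\right)\right)} = \left(m^{2} - 31 m\right) + \frac{1}{3} \left(- \frac{1}{2}\right) \frac{1}{-9 - 4} = \left(m^{2} - 31 m\right) + \frac{1}{3} \left(- \frac{1}{2}\right) \frac{1}{-13} = \left(m^{2} - 31 m\right) + \frac{1}{3} \left(- \frac{1}{2}\right) \left(- \frac{1}{13}\right) = \left(m^{2} - 31 m\right) + \frac{1}{78} = \frac{1}{78} + m^{2} - 31 m$)
$\frac{1}{I{\left(-8 \right)} - 75} = \frac{1}{\left(\frac{1}{78} + \left(-8\right)^{2} - -248\right) - 75} = \frac{1}{\left(\frac{1}{78} + 64 + 248\right) - 75} = \frac{1}{\frac{24337}{78} - 75} = \frac{1}{\frac{18487}{78}} = \frac{78}{18487}$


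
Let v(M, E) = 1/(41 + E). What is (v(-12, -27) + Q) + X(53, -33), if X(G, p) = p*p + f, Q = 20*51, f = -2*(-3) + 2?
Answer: 29639/14 ≈ 2117.1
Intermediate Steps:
f = 8 (f = 6 + 2 = 8)
Q = 1020
X(G, p) = 8 + p² (X(G, p) = p*p + 8 = p² + 8 = 8 + p²)
(v(-12, -27) + Q) + X(53, -33) = (1/(41 - 27) + 1020) + (8 + (-33)²) = (1/14 + 1020) + (8 + 1089) = (1/14 + 1020) + 1097 = 14281/14 + 1097 = 29639/14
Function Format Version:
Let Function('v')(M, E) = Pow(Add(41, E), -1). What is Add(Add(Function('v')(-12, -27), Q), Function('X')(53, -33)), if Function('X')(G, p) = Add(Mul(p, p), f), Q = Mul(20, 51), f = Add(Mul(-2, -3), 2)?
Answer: Rational(29639, 14) ≈ 2117.1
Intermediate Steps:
f = 8 (f = Add(6, 2) = 8)
Q = 1020
Function('X')(G, p) = Add(8, Pow(p, 2)) (Function('X')(G, p) = Add(Mul(p, p), 8) = Add(Pow(p, 2), 8) = Add(8, Pow(p, 2)))
Add(Add(Function('v')(-12, -27), Q), Function('X')(53, -33)) = Add(Add(Pow(Add(41, -27), -1), 1020), Add(8, Pow(-33, 2))) = Add(Add(Pow(14, -1), 1020), Add(8, 1089)) = Add(Add(Rational(1, 14), 1020), 1097) = Add(Rational(14281, 14), 1097) = Rational(29639, 14)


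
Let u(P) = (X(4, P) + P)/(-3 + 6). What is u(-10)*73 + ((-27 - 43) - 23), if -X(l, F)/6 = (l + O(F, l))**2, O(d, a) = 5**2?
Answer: -369367/3 ≈ -1.2312e+5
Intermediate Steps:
O(d, a) = 25
X(l, F) = -6*(25 + l)**2 (X(l, F) = -6*(l + 25)**2 = -6*(25 + l)**2)
u(P) = -1682 + P/3 (u(P) = (-6*(25 + 4)**2 + P)/(-3 + 6) = (-6*29**2 + P)/3 = (-6*841 + P)*(1/3) = (-5046 + P)*(1/3) = -1682 + P/3)
u(-10)*73 + ((-27 - 43) - 23) = (-1682 + (1/3)*(-10))*73 + ((-27 - 43) - 23) = (-1682 - 10/3)*73 + (-70 - 23) = -5056/3*73 - 93 = -369088/3 - 93 = -369367/3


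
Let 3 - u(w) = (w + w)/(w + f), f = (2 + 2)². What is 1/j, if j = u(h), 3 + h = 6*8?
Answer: 61/93 ≈ 0.65591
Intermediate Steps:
f = 16 (f = 4² = 16)
h = 45 (h = -3 + 6*8 = -3 + 48 = 45)
u(w) = 3 - 2*w/(16 + w) (u(w) = 3 - (w + w)/(w + 16) = 3 - 2*w/(16 + w))
j = 93/61 (j = (48 + 45)/(16 + 45) = 93/61 ≈ 1.5246)
1/j = 1/(93/61) = 61/93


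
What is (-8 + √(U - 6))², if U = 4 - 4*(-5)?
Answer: 82 - 48*√2 ≈ 14.118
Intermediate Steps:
U = 24 (U = 4 + 20 = 24)
(-8 + √(U - 6))² = (-8 + √(24 - 6))² = (-8 + √18)² = (-8 + 3*√2)²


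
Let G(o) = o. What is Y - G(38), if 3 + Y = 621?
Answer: 580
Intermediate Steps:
Y = 618 (Y = -3 + 621 = 618)
Y - G(38) = 618 - 1*38 = 618 - 38 = 580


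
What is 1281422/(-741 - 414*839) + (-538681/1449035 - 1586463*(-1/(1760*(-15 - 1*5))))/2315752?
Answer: -30271788003043461718247/8223020756256773913600 ≈ -3.6813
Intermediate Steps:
1281422/(-741 - 414*839) + (-538681/1449035 - 1586463*(-1/(1760*(-15 - 1*5))))/2315752 = 1281422/(-741 - 347346) + (-538681*1/1449035 - 1586463*(-1/(1760*(-15 - 5))))*(1/2315752) = 1281422/(-348087) + (-538681/1449035 - 1586463/((-1760*(-20))))*(1/2315752) = 1281422*(-1/348087) + (-538681/1449035 - 1586463/35200)*(1/2315752) = -1281422/348087 + (-538681/1449035 - 1586463*1/35200)*(1/2315752) = -1281422/348087 + (-538681/1449035 - 1586463/35200)*(1/2315752) = -1281422/348087 - 463560396881/10201206400*1/2315752 = -1281422/348087 - 463560396881/23623464123212800 = -30271788003043461718247/8223020756256773913600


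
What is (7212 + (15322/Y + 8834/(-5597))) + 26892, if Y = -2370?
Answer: 226139557373/6632445 ≈ 34096.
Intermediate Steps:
(7212 + (15322/Y + 8834/(-5597))) + 26892 = (7212 + (15322/(-2370) + 8834/(-5597))) + 26892 = (7212 + (15322*(-1/2370) + 8834*(-1/5597))) + 26892 = (7212 + (-7661/1185 - 8834/5597)) + 26892 = (7212 - 53346907/6632445) + 26892 = 47779846433/6632445 + 26892 = 226139557373/6632445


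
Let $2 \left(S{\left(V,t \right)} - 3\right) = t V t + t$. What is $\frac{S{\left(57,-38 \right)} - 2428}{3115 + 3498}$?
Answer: $\frac{38710}{6613} \approx 5.8536$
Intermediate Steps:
$S{\left(V,t \right)} = 3 + \frac{t}{2} + \frac{V t^{2}}{2}$ ($S{\left(V,t \right)} = 3 + \frac{t V t + t}{2} = 3 + \frac{V t t + t}{2} = 3 + \frac{V t^{2} + t}{2} = 3 + \frac{t + V t^{2}}{2} = 3 + \left(\frac{t}{2} + \frac{V t^{2}}{2}\right) = 3 + \frac{t}{2} + \frac{V t^{2}}{2}$)
$\frac{S{\left(57,-38 \right)} - 2428}{3115 + 3498} = \frac{\left(3 + \frac{1}{2} \left(-38\right) + \frac{1}{2} \cdot 57 \left(-38\right)^{2}\right) - 2428}{3115 + 3498} = \frac{\left(3 - 19 + \frac{1}{2} \cdot 57 \cdot 1444\right) - 2428}{6613} = \left(\left(3 - 19 + 41154\right) - 2428\right) \frac{1}{6613} = \left(41138 - 2428\right) \frac{1}{6613} = 38710 \cdot \frac{1}{6613} = \frac{38710}{6613}$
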